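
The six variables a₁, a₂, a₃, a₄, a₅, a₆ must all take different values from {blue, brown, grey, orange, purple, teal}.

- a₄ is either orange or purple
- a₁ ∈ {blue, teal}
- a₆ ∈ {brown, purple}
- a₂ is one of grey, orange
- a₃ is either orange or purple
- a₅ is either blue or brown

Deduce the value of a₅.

The 6 variables together cover exactly {blue, brown, grey, orange, purple, teal} — 6 values for 6 variables — and grey appears only in a₂'s list, so a₂ = grey.
Among the 5 still-open variables, teal fits only a₁ (and all 5 values in {blue, brown, orange, purple, teal} must be used), so a₁ = teal.
The 4 still-open variables draw from only 4 values {blue, brown, orange, purple}, so each is used; only a₅ can be blue, hence a₅ = blue.

blue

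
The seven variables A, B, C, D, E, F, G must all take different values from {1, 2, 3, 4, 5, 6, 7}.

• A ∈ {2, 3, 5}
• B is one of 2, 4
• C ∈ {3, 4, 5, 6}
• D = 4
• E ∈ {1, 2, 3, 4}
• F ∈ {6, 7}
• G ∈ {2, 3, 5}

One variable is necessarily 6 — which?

D must be 4 (only option left). Eliminate 4 elsewhere: B, C, E.
That leaves B = 2. Remove 2 from A, E, G.
Among the 5 still-open variables, 1 fits only E (and all 5 values in {1, 3, 5, 6, 7} must be used), so E = 1.
The 4 still-open variables draw from only 4 values {3, 5, 6, 7}, so each is used; only F can be 7, hence F = 7.
The 3 still-open variables draw from only 3 values {3, 5, 6}, so each is used; only C can be 6, hence C = 6.

C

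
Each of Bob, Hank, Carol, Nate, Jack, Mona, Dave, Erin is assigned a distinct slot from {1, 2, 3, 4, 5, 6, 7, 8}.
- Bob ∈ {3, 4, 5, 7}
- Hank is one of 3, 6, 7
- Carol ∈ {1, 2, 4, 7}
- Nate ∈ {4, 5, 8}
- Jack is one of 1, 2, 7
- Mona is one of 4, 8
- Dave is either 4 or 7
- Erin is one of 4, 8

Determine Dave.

7

The 8 variables together cover exactly {1, 2, 3, 4, 5, 6, 7, 8} — 8 values for 8 variables — and 6 appears only in Hank's list, so Hank = 6.
Among the 7 still-open variables, 3 fits only Bob (and all 7 values in {1, 2, 3, 4, 5, 7, 8} must be used), so Bob = 3.
Among the 6 still-open variables, 5 fits only Nate (and all 6 values in {1, 2, 4, 5, 7, 8} must be used), so Nate = 5.
The 2 variables Mona and Erin are confined to {4, 8}, which locks those values in; drop them from Carol, Dave.
So Dave = 7.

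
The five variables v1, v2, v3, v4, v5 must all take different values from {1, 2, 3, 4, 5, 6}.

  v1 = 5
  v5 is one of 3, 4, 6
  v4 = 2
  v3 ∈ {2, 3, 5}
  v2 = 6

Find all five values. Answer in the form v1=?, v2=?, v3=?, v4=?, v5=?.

v1=5, v2=6, v3=3, v4=2, v5=4

v1's domain is down to {5}, so v1 = 5. Eliminate 5 elsewhere: v3.
v2 must be 6 (only option left). Remove 6 from v5.
v4 has just one choice, so v4 = 2. So v3 can't be 2.
v3's domain is down to {3}, so v3 = 3. So v5 can't be 3.
v5 must be 4 (only option left).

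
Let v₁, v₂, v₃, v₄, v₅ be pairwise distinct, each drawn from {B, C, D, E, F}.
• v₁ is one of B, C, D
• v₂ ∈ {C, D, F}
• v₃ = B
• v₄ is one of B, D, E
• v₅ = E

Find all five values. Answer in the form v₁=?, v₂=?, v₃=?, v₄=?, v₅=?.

v₁=C, v₂=F, v₃=B, v₄=D, v₅=E

v₃ has just one choice, so v₃ = B. Eliminate B elsewhere: v₁, v₄.
That leaves v₅ = E. Strike E from v₄.
That leaves v₄ = D. So v₁, v₂ can't be D.
That leaves v₁ = C. So v₂ can't be C.
v₂ must be F (only option left).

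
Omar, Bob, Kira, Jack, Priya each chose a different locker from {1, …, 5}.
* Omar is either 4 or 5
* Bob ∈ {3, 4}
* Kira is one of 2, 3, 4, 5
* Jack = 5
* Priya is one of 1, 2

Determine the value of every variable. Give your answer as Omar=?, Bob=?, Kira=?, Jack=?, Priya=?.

Omar=4, Bob=3, Kira=2, Jack=5, Priya=1

Jack has just one choice, so Jack = 5. Strike 5 from Omar, Kira.
Omar must be 4 (only option left). Eliminate 4 elsewhere: Bob, Kira.
That leaves Bob = 3. Remove 3 from Kira.
Kira must be 2 (only option left). So Priya can't be 2.
Priya has just one choice, so Priya = 1.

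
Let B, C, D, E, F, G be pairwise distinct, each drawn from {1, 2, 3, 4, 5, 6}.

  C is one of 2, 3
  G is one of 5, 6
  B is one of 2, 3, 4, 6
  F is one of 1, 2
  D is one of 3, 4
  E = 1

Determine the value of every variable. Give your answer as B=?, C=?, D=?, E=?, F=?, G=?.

E's domain is down to {1}, so E = 1. Remove 1 from F.
F's domain is down to {2}, so F = 2. Strike 2 from B, C.
C has just one choice, so C = 3. So B, D can't be 3.
D must be 4 (only option left). Remove 4 from B.
B's domain is down to {6}, so B = 6. Eliminate 6 elsewhere: G.
G's domain is down to {5}, so G = 5.

B=6, C=3, D=4, E=1, F=2, G=5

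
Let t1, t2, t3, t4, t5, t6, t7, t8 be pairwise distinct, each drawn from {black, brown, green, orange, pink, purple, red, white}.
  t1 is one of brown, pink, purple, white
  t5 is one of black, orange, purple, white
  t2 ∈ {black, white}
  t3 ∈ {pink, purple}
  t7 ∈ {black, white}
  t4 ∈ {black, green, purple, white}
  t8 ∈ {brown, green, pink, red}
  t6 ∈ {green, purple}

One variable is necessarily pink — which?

t3

Among the 8 variables, orange fits only t5 (and all 8 values in {black, brown, green, orange, pink, purple, red, white} must be used), so t5 = orange.
Among the 7 still-open variables, red fits only t8 (and all 7 values in {black, brown, green, pink, purple, red, white} must be used), so t8 = red.
Among the 6 still-open variables, brown fits only t1 (and all 6 values in {black, brown, green, pink, purple, white} must be used), so t1 = brown.
Among the 5 still-open variables, pink fits only t3 (and all 5 values in {black, green, pink, purple, white} must be used), so t3 = pink.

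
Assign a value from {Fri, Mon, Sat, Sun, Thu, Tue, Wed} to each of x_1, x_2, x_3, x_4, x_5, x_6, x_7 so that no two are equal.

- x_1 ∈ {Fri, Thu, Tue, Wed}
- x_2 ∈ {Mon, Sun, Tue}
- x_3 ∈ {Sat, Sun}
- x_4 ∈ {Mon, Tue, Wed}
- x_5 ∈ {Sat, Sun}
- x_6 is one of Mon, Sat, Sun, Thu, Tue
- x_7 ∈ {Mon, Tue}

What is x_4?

Wed

The 7 variables together cover exactly {Fri, Mon, Sat, Sun, Thu, Tue, Wed} — 7 values for 7 variables — and Fri appears only in x_1's list, so x_1 = Fri.
Among the 6 still-open variables, Thu fits only x_6 (and all 6 values in {Mon, Sat, Sun, Thu, Tue, Wed} must be used), so x_6 = Thu.
The 5 still-open variables together cover exactly {Mon, Sat, Sun, Tue, Wed} — 5 values for 5 variables — and Wed appears only in x_4's list, so x_4 = Wed.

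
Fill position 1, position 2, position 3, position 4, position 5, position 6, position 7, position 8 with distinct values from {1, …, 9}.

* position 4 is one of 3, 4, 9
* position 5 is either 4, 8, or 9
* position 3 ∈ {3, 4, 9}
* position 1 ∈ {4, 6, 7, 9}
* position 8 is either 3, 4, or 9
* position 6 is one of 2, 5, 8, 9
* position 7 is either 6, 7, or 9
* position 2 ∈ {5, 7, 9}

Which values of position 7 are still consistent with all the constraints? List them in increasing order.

Among the 8 variables, 2 fits only position 6 (and all 8 values in {2, 3, 4, 5, 6, 7, 8, 9} must be used), so position 6 = 2.
Among the 7 still-open variables, 5 fits only position 2 (and all 7 values in {3, 4, 5, 6, 7, 8, 9} must be used), so position 2 = 5.
The 6 still-open variables draw from only 6 values {3, 4, 6, 7, 8, 9}, so each is used; only position 5 can be 8, hence position 5 = 8.
position 3, position 4, position 8 between them cover only {3, 4, 9} — a naked triple. Remove those values from position 1, position 7.
No further eliminations apply; position 7 can still be any of 6, 7.

6, 7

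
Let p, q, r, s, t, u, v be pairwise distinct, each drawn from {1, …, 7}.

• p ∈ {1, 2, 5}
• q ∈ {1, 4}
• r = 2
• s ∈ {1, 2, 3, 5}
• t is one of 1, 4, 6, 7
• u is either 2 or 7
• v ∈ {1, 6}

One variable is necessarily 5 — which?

p

r must be 2 (only option left). Remove 2 from p, s, u.
u's domain is down to {7}, so u = 7. Remove 7 from t.
The 5 still-open variables draw from only 5 values {1, 3, 4, 5, 6}, so each is used; only s can be 3, hence s = 3.
The 4 still-open variables draw from only 4 values {1, 4, 5, 6}, so each is used; only p can be 5, hence p = 5.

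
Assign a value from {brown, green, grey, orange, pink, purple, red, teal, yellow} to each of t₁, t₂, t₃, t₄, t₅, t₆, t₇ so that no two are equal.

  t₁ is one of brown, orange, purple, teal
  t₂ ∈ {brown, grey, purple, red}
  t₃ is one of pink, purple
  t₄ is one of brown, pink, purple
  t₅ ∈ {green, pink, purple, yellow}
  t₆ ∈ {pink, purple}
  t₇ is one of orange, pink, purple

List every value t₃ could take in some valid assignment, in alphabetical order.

t₃ and t₆ between them cover only {pink, purple} — a naked pair. Remove those values from t₁, t₂, t₄, t₅, t₇.
t₄ has just one choice, so t₄ = brown. Strike brown from t₁, t₂.
t₇ must be orange (only option left). So t₁ can't be orange.
t₁'s domain is down to {teal}, so t₁ = teal.
No further eliminations apply; t₃ can still be any of pink, purple.

pink, purple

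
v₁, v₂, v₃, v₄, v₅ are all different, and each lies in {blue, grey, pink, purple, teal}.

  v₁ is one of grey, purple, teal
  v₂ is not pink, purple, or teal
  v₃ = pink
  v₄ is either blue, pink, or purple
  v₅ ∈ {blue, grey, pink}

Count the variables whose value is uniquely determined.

3

v₃ has just one choice, so v₃ = pink. Remove pink from v₄, v₅.
Among the 4 still-open variables, teal fits only v₁ (and all 4 values in {blue, grey, purple, teal} must be used), so v₁ = teal.
The 3 still-open variables draw from only 3 values {blue, grey, purple}, so each is used; only v₄ can be purple, hence v₄ = purple.
Determined: v₁=teal, v₃=pink, v₄=purple. The other variables each still have more than one consistent value. That makes 3.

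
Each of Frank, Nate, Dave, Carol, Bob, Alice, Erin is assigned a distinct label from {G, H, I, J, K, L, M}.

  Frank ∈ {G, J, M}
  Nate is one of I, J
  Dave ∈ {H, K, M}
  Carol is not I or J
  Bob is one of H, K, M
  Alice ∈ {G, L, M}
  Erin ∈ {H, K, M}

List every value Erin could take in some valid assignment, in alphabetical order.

Among the 7 variables, I fits only Nate (and all 7 values in {G, H, I, J, K, L, M} must be used), so Nate = I.
The 6 still-open variables together cover exactly {G, H, J, K, L, M} — 6 values for 6 variables — and J appears only in Frank's list, so Frank = J.
Dave, Bob, Erin share exactly the 3 values {H, K, M}; by pigeonhole those values go to them, so strike H, K, M from Carol, Alice.
No further eliminations apply; Erin can still be any of H, K, M.

H, K, M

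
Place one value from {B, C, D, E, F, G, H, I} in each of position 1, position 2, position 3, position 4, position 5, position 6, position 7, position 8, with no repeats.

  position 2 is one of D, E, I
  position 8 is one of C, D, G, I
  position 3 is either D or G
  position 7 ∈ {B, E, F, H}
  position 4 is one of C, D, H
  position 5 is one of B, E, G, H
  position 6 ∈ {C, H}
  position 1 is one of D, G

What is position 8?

Among the 8 variables, F fits only position 7 (and all 8 values in {B, C, D, E, F, G, H, I} must be used), so position 7 = F.
The 7 still-open variables together cover exactly {B, C, D, E, G, H, I} — 7 values for 7 variables — and B appears only in position 5's list, so position 5 = B.
The 6 still-open variables draw from only 6 values {C, D, E, G, H, I}, so each is used; only position 2 can be E, hence position 2 = E.
Among the 5 still-open variables, I fits only position 8 (and all 5 values in {C, D, G, H, I} must be used), so position 8 = I.

I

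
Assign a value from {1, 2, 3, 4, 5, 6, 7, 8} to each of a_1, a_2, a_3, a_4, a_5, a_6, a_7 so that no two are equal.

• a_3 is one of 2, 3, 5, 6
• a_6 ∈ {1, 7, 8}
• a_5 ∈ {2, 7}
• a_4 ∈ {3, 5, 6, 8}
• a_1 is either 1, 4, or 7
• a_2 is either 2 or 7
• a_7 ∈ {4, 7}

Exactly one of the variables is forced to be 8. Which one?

a_6

The 2 variables a_2 and a_5 are confined to {2, 7}, which locks those values in; drop them from a_1, a_3, a_6, a_7.
That leaves a_7 = 4. Eliminate 4 elsewhere: a_1.
That leaves a_1 = 1. So a_6 can't be 1.
So 8 goes to a_6.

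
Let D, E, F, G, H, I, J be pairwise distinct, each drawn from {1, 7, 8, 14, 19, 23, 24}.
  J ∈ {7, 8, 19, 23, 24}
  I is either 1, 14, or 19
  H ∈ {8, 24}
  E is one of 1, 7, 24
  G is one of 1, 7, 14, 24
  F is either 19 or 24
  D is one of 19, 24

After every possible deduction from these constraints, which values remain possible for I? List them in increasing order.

Among the 7 variables, 23 fits only J (and all 7 values in {1, 7, 8, 14, 19, 23, 24} must be used), so J = 23.
Among the 6 still-open variables, 8 fits only H (and all 6 values in {1, 7, 8, 14, 19, 24} must be used), so H = 8.
D and F share exactly the 2 values {19, 24}; by pigeonhole those values go to them, so strike 19, 24 from E, G, I.
No further eliminations apply; I can still be any of 1, 14.

1, 14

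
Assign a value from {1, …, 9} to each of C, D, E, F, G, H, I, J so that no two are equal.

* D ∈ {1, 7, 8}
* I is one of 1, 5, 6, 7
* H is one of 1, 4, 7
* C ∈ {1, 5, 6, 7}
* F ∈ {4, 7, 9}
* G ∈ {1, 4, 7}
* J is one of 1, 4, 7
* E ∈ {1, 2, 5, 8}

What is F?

9

The 8 variables draw from only 8 values {1, 2, 4, 5, 6, 7, 8, 9}, so each is used; only E can be 2, hence E = 2.
Among the 7 still-open variables, 8 fits only D (and all 7 values in {1, 4, 5, 6, 7, 8, 9} must be used), so D = 8.
Among the 6 still-open variables, 9 fits only F (and all 6 values in {1, 4, 5, 6, 7, 9} must be used), so F = 9.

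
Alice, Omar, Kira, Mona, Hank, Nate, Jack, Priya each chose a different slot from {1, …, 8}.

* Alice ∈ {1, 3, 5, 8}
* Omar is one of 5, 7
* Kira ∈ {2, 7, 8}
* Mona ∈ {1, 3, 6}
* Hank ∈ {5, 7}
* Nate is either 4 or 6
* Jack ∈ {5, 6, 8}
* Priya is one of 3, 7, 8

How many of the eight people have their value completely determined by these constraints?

The 8 variables together cover exactly {1, 2, 3, 4, 5, 6, 7, 8} — 8 values for 8 variables — and 2 appears only in Kira's list, so Kira = 2.
The 7 still-open variables together cover exactly {1, 3, 4, 5, 6, 7, 8} — 7 values for 7 variables — and 4 appears only in Nate's list, so Nate = 4.
Omar and Hank between them cover only {5, 7} — a naked pair. Remove those values from Alice, Jack, Priya.
Determined: Kira=2, Nate=4. The other people each still have more than one consistent value. That makes 2.

2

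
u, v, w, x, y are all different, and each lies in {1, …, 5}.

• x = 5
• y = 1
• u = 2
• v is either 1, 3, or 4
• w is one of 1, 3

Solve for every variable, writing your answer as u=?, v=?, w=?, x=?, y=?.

u=2, v=4, w=3, x=5, y=1

u must be 2 (only option left).
x must be 5 (only option left).
y must be 1 (only option left). Remove 1 from v, w.
w has just one choice, so w = 3. Strike 3 from v.
v's domain is down to {4}, so v = 4.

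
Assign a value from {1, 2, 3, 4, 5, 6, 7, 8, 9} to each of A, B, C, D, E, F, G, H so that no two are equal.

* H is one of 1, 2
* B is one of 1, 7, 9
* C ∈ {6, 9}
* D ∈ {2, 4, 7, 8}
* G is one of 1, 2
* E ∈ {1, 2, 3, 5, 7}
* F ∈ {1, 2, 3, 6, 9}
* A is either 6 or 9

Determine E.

5

A and C share exactly the 2 values {6, 9}; by pigeonhole those values go to them, so strike 6, 9 from B, F.
The 2 variables G and H are confined to {1, 2}, which locks those values in; drop them from B, D, E, F.
B's domain is down to {7}, so B = 7. Strike 7 from D, E.
That leaves F = 3. So E can't be 3.
So E = 5.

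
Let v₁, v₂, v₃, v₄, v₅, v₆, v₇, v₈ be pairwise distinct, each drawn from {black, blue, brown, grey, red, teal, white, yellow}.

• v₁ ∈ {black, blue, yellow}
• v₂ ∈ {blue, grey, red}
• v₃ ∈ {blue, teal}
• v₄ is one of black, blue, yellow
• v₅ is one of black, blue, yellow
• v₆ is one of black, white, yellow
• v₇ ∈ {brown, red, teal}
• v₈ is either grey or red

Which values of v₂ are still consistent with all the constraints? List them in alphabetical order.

Among the 8 variables, brown fits only v₇ (and all 8 values in {black, blue, brown, grey, red, teal, white, yellow} must be used), so v₇ = brown.
The 7 still-open variables draw from only 7 values {black, blue, grey, red, teal, white, yellow}, so each is used; only v₃ can be teal, hence v₃ = teal.
The 6 still-open variables draw from only 6 values {black, blue, grey, red, white, yellow}, so each is used; only v₆ can be white, hence v₆ = white.
v₁, v₄, v₅ share exactly the 3 values {black, blue, yellow}; by pigeonhole those values go to them, so strike black, blue, yellow from v₂.
No further eliminations apply; v₂ can still be any of grey, red.

grey, red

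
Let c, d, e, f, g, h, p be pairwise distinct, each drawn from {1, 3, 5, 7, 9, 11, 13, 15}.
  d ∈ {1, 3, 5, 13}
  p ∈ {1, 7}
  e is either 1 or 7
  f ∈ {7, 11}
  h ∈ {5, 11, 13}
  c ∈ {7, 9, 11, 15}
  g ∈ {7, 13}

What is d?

3

e and p share exactly the 2 values {1, 7}; by pigeonhole those values go to them, so strike 1, 7 from c, d, f, g.
f's domain is down to {11}, so f = 11. Eliminate 11 elsewhere: c, h.
g must be 13 (only option left). So d, h can't be 13.
h has just one choice, so h = 5. So d can't be 5.
So d = 3.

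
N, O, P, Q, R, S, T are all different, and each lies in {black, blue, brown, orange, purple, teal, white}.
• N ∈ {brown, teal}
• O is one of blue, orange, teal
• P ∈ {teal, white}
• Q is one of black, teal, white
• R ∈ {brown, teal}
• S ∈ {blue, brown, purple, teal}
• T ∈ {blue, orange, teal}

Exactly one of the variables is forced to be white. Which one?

P

Among the 7 variables, black fits only Q (and all 7 values in {black, blue, brown, orange, purple, teal, white} must be used), so Q = black.
The 6 still-open variables together cover exactly {blue, brown, orange, purple, teal, white} — 6 values for 6 variables — and purple appears only in S's list, so S = purple.
The 5 still-open variables together cover exactly {blue, brown, orange, teal, white} — 5 values for 5 variables — and white appears only in P's list, so P = white.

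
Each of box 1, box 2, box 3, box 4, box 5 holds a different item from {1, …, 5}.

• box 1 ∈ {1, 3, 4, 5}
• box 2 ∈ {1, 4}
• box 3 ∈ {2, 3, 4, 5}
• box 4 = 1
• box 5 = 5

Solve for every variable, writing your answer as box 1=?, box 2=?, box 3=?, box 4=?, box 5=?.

box 1=3, box 2=4, box 3=2, box 4=1, box 5=5

box 4's domain is down to {1}, so box 4 = 1. Remove 1 from box 1, box 2.
box 5 has just one choice, so box 5 = 5. So box 1, box 3 can't be 5.
box 2 must be 4 (only option left). So box 1, box 3 can't be 4.
box 1 has just one choice, so box 1 = 3. So box 3 can't be 3.
That leaves box 3 = 2.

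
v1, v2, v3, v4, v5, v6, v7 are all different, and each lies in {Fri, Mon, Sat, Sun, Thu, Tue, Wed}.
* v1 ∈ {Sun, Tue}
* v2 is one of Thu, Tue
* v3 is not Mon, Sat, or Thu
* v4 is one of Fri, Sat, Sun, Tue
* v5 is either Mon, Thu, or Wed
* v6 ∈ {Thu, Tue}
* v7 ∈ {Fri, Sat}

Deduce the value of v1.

The 7 variables draw from only 7 values {Fri, Mon, Sat, Sun, Thu, Tue, Wed}, so each is used; only v5 can be Mon, hence v5 = Mon.
The 6 still-open variables together cover exactly {Fri, Sat, Sun, Thu, Tue, Wed} — 6 values for 6 variables — and Wed appears only in v3's list, so v3 = Wed.
The 2 variables v2 and v6 are confined to {Thu, Tue}, which locks those values in; drop them from v1, v4.
So v1 = Sun.

Sun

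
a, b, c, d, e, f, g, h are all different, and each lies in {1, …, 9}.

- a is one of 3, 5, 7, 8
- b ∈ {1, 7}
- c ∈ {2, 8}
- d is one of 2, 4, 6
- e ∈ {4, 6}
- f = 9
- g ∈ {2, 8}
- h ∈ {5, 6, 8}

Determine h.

f's domain is down to {9}, so f = 9.
c and g between them cover only {2, 8} — a naked pair. Remove those values from a, d, h.
d and e share exactly the 2 values {4, 6}; by pigeonhole those values go to them, so strike 4, 6 from h.
So h = 5.

5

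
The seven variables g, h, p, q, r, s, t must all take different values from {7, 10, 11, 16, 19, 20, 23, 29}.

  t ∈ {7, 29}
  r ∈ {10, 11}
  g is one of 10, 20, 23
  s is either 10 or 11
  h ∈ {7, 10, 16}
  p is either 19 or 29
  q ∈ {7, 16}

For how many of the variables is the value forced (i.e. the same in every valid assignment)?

r and s between them cover only {10, 11} — a naked pair. Remove those values from g, h.
h and q share exactly the 2 values {7, 16}; by pigeonhole those values go to them, so strike 7, 16 from t.
t must be 29 (only option left). Strike 29 from p.
p's domain is down to {19}, so p = 19.
Determined: p=19, t=29. The other variables each still have more than one consistent value. That makes 2.

2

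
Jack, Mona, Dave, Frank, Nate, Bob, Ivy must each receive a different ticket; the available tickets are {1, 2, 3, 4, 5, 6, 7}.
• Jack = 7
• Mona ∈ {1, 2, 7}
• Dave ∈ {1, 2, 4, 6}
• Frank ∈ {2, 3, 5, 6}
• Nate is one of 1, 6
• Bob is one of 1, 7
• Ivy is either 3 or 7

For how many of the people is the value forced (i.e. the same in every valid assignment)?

7

Jack must be 7 (only option left). Strike 7 from Mona, Bob, Ivy.
Bob must be 1 (only option left). Strike 1 from Mona, Dave, Nate.
Ivy must be 3 (only option left). Remove 3 from Frank.
Mona must be 2 (only option left). Remove 2 from Dave, Frank.
Nate must be 6 (only option left). So Dave, Frank can't be 6.
Dave's domain is down to {4}, so Dave = 4.
Frank must be 5 (only option left).
Every person is fixed: Jack=7, Mona=2, Dave=4, Frank=5, Nate=6, Bob=1, Ivy=3. That makes 7.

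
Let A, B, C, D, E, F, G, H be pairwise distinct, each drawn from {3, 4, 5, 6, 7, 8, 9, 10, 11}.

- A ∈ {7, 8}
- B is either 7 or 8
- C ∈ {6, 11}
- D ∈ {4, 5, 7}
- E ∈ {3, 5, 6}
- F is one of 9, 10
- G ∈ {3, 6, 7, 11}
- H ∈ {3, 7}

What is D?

A and B between them cover only {7, 8} — a naked pair. Remove those values from D, G, H.
H's domain is down to {3}, so H = 3. Strike 3 from E, G.
C and G share exactly the 2 values {6, 11}; by pigeonhole those values go to them, so strike 6, 11 from E.
E's domain is down to {5}, so E = 5. Remove 5 from D.
So D = 4.

4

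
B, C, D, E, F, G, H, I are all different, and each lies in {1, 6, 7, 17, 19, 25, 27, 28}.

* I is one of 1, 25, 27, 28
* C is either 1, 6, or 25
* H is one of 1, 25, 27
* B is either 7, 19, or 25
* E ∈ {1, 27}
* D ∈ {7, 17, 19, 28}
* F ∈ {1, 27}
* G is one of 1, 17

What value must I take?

28

The 8 variables draw from only 8 values {1, 6, 7, 17, 19, 25, 27, 28}, so each is used; only C can be 6, hence C = 6.
E and F between them cover only {1, 27} — a naked pair. Remove those values from G, H, I.
G has just one choice, so G = 17. Strike 17 from D.
H has just one choice, so H = 25. Strike 25 from B, I.
So I = 28.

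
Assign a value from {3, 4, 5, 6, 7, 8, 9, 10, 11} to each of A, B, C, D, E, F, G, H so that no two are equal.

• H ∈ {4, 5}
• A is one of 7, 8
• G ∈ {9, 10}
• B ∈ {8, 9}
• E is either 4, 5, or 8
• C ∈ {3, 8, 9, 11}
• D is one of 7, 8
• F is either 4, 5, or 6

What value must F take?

6

A and D between them cover only {7, 8} — a naked pair. Remove those values from B, C, E.
B's domain is down to {9}, so B = 9. So C, G can't be 9.
G must be 10 (only option left).
E and H between them cover only {4, 5} — a naked pair. Remove those values from F.
So F = 6.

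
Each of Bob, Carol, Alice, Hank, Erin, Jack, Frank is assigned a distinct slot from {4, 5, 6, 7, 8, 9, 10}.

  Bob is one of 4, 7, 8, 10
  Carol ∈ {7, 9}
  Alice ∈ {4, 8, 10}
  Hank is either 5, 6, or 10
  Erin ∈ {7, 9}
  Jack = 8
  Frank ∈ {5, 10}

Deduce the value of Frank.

Jack must be 8 (only option left). Strike 8 from Bob, Alice.
Among the 6 still-open variables, 6 fits only Hank (and all 6 values in {4, 5, 6, 7, 9, 10} must be used), so Hank = 6.
The 5 still-open variables together cover exactly {4, 5, 7, 9, 10} — 5 values for 5 variables — and 5 appears only in Frank's list, so Frank = 5.

5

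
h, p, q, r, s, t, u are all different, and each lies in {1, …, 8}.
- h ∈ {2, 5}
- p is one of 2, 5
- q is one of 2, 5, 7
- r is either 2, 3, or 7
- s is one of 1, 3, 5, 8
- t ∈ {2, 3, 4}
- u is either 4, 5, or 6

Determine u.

6

h and p share exactly the 2 values {2, 5}; by pigeonhole those values go to them, so strike 2, 5 from q, r, s, t, u.
q has just one choice, so q = 7. Remove 7 from r.
That leaves r = 3. Eliminate 3 elsewhere: s, t.
That leaves t = 4. So u can't be 4.
So u = 6.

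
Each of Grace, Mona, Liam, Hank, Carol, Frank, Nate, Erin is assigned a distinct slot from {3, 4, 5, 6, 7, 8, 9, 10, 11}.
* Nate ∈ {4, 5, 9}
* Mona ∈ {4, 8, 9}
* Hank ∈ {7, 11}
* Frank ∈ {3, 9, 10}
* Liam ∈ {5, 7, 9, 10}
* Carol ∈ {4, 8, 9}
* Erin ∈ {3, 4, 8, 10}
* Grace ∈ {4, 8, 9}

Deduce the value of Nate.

5

Among the 8 variables, 11 fits only Hank (and all 8 values in {3, 4, 5, 7, 8, 9, 10, 11} must be used), so Hank = 11.
The 7 still-open variables draw from only 7 values {3, 4, 5, 7, 8, 9, 10}, so each is used; only Liam can be 7, hence Liam = 7.
The 6 still-open variables draw from only 6 values {3, 4, 5, 8, 9, 10}, so each is used; only Nate can be 5, hence Nate = 5.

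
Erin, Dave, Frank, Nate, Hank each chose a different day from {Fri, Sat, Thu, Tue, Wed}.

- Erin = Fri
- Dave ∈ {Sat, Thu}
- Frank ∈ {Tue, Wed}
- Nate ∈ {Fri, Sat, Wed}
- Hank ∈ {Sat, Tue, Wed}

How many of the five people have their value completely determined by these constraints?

Erin has just one choice, so Erin = Fri. Strike Fri from Nate.
The 4 still-open variables draw from only 4 values {Sat, Thu, Tue, Wed}, so each is used; only Dave can be Thu, hence Dave = Thu.
Determined: Erin=Fri, Dave=Thu. The other people each still have more than one consistent value. That makes 2.

2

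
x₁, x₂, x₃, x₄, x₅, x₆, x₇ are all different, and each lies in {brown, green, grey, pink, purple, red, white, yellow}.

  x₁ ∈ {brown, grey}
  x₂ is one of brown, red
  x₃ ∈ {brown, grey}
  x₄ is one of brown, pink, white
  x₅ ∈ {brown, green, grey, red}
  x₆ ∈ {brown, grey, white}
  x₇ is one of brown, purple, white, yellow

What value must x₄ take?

pink

x₁ and x₃ share exactly the 2 values {brown, grey}; by pigeonhole those values go to them, so strike brown, grey from x₂, x₄, x₅, x₆, x₇.
x₂'s domain is down to {red}, so x₂ = red. Strike red from x₅.
That leaves x₅ = green.
x₆'s domain is down to {white}, so x₆ = white. Remove white from x₄, x₇.
So x₄ = pink.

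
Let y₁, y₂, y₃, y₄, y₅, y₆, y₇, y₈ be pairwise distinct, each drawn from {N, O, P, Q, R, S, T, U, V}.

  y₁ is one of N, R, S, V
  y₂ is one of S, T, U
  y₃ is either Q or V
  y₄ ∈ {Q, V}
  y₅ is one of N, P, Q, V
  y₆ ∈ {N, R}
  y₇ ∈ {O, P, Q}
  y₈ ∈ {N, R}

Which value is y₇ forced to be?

y₃ and y₄ between them cover only {Q, V} — a naked pair. Remove those values from y₁, y₅, y₇.
y₆ and y₈ share exactly the 2 values {N, R}; by pigeonhole those values go to them, so strike N, R from y₁, y₅.
y₁ has just one choice, so y₁ = S. So y₂ can't be S.
y₅ has just one choice, so y₅ = P. Strike P from y₇.
So y₇ = O.

O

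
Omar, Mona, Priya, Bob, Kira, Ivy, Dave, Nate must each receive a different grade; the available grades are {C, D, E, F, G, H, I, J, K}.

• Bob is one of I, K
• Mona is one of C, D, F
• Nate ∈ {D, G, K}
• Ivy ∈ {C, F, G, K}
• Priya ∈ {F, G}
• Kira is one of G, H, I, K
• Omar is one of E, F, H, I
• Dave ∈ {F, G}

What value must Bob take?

Among the 8 variables, E fits only Omar (and all 8 values in {C, D, E, F, G, H, I, K} must be used), so Omar = E.
The 7 still-open variables draw from only 7 values {C, D, F, G, H, I, K}, so each is used; only Kira can be H, hence Kira = H.
The 6 still-open variables together cover exactly {C, D, F, G, I, K} — 6 values for 6 variables — and I appears only in Bob's list, so Bob = I.

I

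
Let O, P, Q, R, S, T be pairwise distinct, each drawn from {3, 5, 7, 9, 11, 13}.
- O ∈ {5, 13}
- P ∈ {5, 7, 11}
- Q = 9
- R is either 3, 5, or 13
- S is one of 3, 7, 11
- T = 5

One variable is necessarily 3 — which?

R

Q's domain is down to {9}, so Q = 9.
T must be 5 (only option left). So O, P, R can't be 5.
O has just one choice, so O = 13. So R can't be 13.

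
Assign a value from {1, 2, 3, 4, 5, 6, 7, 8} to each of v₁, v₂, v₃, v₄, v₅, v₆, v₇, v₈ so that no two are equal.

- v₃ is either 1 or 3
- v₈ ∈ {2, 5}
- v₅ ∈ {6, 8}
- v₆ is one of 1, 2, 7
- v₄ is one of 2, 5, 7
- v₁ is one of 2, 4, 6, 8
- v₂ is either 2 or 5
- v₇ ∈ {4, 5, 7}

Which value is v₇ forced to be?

4

The 8 variables together cover exactly {1, 2, 3, 4, 5, 6, 7, 8} — 8 values for 8 variables — and 3 appears only in v₃'s list, so v₃ = 3.
The 7 still-open variables together cover exactly {1, 2, 4, 5, 6, 7, 8} — 7 values for 7 variables — and 1 appears only in v₆'s list, so v₆ = 1.
v₂ and v₈ share exactly the 2 values {2, 5}; by pigeonhole those values go to them, so strike 2, 5 from v₁, v₄, v₇.
v₄ must be 7 (only option left). Strike 7 from v₇.
So v₇ = 4.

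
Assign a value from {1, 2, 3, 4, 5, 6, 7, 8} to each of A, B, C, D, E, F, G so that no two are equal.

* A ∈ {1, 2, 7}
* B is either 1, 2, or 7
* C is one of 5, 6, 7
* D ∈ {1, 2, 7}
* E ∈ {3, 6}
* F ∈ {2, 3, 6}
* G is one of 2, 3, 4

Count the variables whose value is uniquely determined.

2

The 7 variables draw from only 7 values {1, 2, 3, 4, 5, 6, 7}, so each is used; only G can be 4, hence G = 4.
The 6 still-open variables draw from only 6 values {1, 2, 3, 5, 6, 7}, so each is used; only C can be 5, hence C = 5.
The 3 variables A, B, D are confined to {1, 2, 7}, which locks those values in; drop them from F.
Determined: C=5, G=4. The other variables each still have more than one consistent value. That makes 2.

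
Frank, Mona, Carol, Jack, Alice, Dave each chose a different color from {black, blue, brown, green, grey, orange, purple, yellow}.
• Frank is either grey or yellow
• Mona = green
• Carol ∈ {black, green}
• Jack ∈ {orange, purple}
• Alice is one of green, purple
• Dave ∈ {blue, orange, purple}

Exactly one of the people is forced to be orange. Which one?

Mona's domain is down to {green}, so Mona = green. Eliminate green elsewhere: Carol, Alice.
That leaves Carol = black.
Alice's domain is down to {purple}, so Alice = purple. So Jack, Dave can't be purple.
So orange goes to Jack.

Jack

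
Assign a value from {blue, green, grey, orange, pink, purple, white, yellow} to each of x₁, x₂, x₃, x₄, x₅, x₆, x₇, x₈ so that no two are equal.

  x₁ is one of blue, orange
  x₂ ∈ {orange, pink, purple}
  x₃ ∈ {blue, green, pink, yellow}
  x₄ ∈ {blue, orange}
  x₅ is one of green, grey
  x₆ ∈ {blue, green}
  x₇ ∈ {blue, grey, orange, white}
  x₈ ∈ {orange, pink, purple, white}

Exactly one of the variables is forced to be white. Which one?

The 8 variables together cover exactly {blue, green, grey, orange, pink, purple, white, yellow} — 8 values for 8 variables — and yellow appears only in x₃'s list, so x₃ = yellow.
x₁ and x₄ share exactly the 2 values {blue, orange}; by pigeonhole those values go to them, so strike blue, orange from x₂, x₆, x₇, x₈.
That leaves x₆ = green. So x₅ can't be green.
That leaves x₅ = grey. Eliminate grey elsewhere: x₇.
So white goes to x₇.

x₇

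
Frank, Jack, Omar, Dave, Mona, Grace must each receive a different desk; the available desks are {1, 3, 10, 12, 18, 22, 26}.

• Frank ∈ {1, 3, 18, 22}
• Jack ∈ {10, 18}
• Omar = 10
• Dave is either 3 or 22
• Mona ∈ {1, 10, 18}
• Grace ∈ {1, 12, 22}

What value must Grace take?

12

Omar must be 10 (only option left). So Jack, Mona can't be 10.
Jack has just one choice, so Jack = 18. So Frank, Mona can't be 18.
Mona's domain is down to {1}, so Mona = 1. Eliminate 1 elsewhere: Frank, Grace.
Among the 3 still-open variables, 12 fits only Grace (and all 3 values in {3, 12, 22} must be used), so Grace = 12.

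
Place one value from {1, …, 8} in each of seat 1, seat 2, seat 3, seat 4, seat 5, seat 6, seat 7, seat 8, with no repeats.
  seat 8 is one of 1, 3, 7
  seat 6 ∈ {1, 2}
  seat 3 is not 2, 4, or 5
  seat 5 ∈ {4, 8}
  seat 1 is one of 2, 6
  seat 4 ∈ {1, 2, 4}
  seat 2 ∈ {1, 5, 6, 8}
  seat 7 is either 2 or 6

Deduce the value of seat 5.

8

The 8 variables draw from only 8 values {1, 2, 3, 4, 5, 6, 7, 8}, so each is used; only seat 2 can be 5, hence seat 2 = 5.
seat 1 and seat 7 between them cover only {2, 6} — a naked pair. Remove those values from seat 3, seat 4, seat 6.
That leaves seat 6 = 1. So seat 3, seat 4, seat 8 can't be 1.
That leaves seat 4 = 4. So seat 5 can't be 4.
So seat 5 = 8.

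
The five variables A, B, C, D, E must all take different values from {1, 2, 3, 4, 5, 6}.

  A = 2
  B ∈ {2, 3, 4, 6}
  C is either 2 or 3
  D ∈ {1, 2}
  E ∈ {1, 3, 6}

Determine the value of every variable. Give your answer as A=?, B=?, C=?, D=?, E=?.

A must be 2 (only option left). Strike 2 from B, C, D.
C has just one choice, so C = 3. Strike 3 from B, E.
D must be 1 (only option left). So E can't be 1.
E's domain is down to {6}, so E = 6. Strike 6 from B.
B must be 4 (only option left).

A=2, B=4, C=3, D=1, E=6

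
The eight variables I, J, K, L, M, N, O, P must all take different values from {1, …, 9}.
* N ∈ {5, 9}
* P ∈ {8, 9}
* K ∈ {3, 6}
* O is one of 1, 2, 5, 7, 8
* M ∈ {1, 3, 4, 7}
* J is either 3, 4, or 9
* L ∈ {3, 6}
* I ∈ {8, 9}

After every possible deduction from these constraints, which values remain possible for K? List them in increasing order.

3, 6

The 2 variables I and P are confined to {8, 9}, which locks those values in; drop them from J, N, O.
N must be 5 (only option left). Remove 5 from O.
K and L between them cover only {3, 6} — a naked pair. Remove those values from J, M.
J's domain is down to {4}, so J = 4. Remove 4 from M.
No further eliminations apply; K can still be any of 3, 6.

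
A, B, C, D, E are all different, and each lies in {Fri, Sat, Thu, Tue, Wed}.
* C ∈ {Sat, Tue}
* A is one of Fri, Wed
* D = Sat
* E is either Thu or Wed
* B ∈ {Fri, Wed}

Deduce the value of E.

D has just one choice, so D = Sat. Eliminate Sat elsewhere: C.
C's domain is down to {Tue}, so C = Tue.
The 3 still-open variables together cover exactly {Fri, Thu, Wed} — 3 values for 3 variables — and Thu appears only in E's list, so E = Thu.

Thu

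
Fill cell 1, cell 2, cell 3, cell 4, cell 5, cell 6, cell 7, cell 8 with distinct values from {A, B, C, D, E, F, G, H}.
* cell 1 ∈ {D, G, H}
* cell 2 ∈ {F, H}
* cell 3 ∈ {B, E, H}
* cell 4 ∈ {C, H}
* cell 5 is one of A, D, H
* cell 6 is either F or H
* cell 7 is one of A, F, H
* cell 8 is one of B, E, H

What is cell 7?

A

The 8 variables draw from only 8 values {A, B, C, D, E, F, G, H}, so each is used; only cell 4 can be C, hence cell 4 = C.
The 7 still-open variables draw from only 7 values {A, B, D, E, F, G, H}, so each is used; only cell 1 can be G, hence cell 1 = G.
The 6 still-open variables draw from only 6 values {A, B, D, E, F, H}, so each is used; only cell 5 can be D, hence cell 5 = D.
The 5 still-open variables together cover exactly {A, B, E, F, H} — 5 values for 5 variables — and A appears only in cell 7's list, so cell 7 = A.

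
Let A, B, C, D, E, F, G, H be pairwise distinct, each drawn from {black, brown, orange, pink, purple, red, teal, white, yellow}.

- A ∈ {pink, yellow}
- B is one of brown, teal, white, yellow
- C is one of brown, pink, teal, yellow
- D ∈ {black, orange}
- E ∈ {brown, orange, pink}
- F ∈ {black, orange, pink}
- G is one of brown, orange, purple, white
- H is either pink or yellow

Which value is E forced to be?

brown

The 8 variables together cover exactly {black, brown, orange, pink, purple, teal, white, yellow} — 8 values for 8 variables — and purple appears only in G's list, so G = purple.
The 7 still-open variables together cover exactly {black, brown, orange, pink, teal, white, yellow} — 7 values for 7 variables — and white appears only in B's list, so B = white.
The 6 still-open variables draw from only 6 values {black, brown, orange, pink, teal, yellow}, so each is used; only C can be teal, hence C = teal.
The 5 still-open variables together cover exactly {black, brown, orange, pink, yellow} — 5 values for 5 variables — and brown appears only in E's list, so E = brown.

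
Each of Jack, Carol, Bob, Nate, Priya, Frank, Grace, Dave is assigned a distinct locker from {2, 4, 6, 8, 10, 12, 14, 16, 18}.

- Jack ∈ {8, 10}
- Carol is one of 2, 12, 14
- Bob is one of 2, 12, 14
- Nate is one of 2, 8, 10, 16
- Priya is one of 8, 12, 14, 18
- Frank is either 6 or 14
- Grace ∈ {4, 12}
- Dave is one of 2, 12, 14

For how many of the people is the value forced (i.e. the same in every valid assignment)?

2

Carol, Bob, Dave between them cover only {2, 12, 14} — a naked triple. Remove those values from Nate, Priya, Frank, Grace.
That leaves Frank = 6.
That leaves Grace = 4.
Determined: Frank=6, Grace=4. The other people each still have more than one consistent value. That makes 2.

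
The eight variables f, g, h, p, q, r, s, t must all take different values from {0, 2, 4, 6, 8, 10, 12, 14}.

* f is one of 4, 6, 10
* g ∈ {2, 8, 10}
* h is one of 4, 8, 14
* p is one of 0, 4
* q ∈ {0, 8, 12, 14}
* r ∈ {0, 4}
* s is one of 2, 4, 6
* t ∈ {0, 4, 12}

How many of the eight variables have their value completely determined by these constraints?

The 2 variables p and r are confined to {0, 4}, which locks those values in; drop them from f, h, q, s, t.
That leaves t = 12. So q can't be 12.
h and q share exactly the 2 values {8, 14}; by pigeonhole those values go to them, so strike 8, 14 from g.
Determined: t=12. The other variables each still have more than one consistent value. That makes 1.

1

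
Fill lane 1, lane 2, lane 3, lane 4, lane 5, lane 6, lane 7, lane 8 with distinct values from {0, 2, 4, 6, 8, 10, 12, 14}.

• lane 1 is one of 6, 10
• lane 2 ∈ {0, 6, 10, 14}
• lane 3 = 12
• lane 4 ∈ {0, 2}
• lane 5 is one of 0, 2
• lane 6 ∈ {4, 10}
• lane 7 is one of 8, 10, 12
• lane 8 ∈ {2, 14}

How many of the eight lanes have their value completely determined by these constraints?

lane 3 must be 12 (only option left). Strike 12 from lane 7.
The 7 still-open variables together cover exactly {0, 2, 4, 6, 8, 10, 14} — 7 values for 7 variables — and 4 appears only in lane 6's list, so lane 6 = 4.
The 6 still-open variables together cover exactly {0, 2, 6, 8, 10, 14} — 6 values for 6 variables — and 8 appears only in lane 7's list, so lane 7 = 8.
lane 4 and lane 5 between them cover only {0, 2} — a naked pair. Remove those values from lane 2, lane 8.
lane 8 has just one choice, so lane 8 = 14. Strike 14 from lane 2.
Determined: lane 3=12, lane 6=4, lane 7=8, lane 8=14. The other lanes each still have more than one consistent value. That makes 4.

4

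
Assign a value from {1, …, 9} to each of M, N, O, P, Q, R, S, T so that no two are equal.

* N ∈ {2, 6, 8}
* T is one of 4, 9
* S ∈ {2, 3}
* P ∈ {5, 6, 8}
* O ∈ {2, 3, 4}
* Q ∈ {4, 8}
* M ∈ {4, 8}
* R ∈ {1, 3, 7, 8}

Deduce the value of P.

M and Q share exactly the 2 values {4, 8}; by pigeonhole those values go to them, so strike 4, 8 from N, O, P, R, T.
T's domain is down to {9}, so T = 9.
O and S between them cover only {2, 3} — a naked pair. Remove those values from N, R.
That leaves N = 6. Remove 6 from P.
So P = 5.

5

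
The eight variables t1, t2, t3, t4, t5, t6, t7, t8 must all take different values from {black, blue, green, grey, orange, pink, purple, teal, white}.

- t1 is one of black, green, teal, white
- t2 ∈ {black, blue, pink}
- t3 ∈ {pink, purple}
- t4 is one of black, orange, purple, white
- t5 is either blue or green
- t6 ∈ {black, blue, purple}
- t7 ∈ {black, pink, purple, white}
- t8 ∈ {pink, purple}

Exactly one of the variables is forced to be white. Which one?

Among the 8 variables, orange fits only t4 (and all 8 values in {black, blue, green, orange, pink, purple, teal, white} must be used), so t4 = orange.
Among the 7 still-open variables, teal fits only t1 (and all 7 values in {black, blue, green, pink, purple, teal, white} must be used), so t1 = teal.
The 6 still-open variables together cover exactly {black, blue, green, pink, purple, white} — 6 values for 6 variables — and green appears only in t5's list, so t5 = green.
The 5 still-open variables draw from only 5 values {black, blue, pink, purple, white}, so each is used; only t7 can be white, hence t7 = white.

t7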